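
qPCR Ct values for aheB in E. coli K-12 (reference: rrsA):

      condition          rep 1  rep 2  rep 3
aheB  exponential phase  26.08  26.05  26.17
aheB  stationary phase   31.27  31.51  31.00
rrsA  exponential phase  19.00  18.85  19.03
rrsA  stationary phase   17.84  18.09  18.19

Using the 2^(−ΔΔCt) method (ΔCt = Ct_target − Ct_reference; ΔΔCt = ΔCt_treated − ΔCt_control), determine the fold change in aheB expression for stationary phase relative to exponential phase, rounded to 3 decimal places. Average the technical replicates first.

Mean Ct: aheB exponential phase 26.100; aheB stationary phase 31.260; rrsA exponential phase 18.960; rrsA stationary phase 18.040
ΔCt(exponential phase) = 26.100 − 18.960 = 7.140
ΔCt(stationary phase) = 31.260 − 18.040 = 13.220
ΔΔCt = 13.220 − 7.140 = 6.080
Fold change = 2^(−6.080) = 0.0148

0.015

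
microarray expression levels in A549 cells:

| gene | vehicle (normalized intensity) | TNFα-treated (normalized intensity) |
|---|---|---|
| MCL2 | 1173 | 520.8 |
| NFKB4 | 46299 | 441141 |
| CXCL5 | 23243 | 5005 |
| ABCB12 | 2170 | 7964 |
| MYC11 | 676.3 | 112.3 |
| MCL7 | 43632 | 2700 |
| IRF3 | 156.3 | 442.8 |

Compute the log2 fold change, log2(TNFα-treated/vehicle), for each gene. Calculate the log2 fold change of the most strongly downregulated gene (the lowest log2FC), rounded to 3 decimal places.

-4.014

log2(520.8/1173) = -1.171  (MCL2)
log2(441141/46299) = 3.252  (NFKB4)
log2(5005/23243) = -2.215  (CXCL5)
log2(7964/2170) = 1.876  (ABCB12)
log2(112.3/676.3) = -2.590  (MYC11)
log2(2700/43632) = -4.014  (MCL7)
log2(442.8/156.3) = 1.502  (IRF3)
MCL7 is most strongly downregulated.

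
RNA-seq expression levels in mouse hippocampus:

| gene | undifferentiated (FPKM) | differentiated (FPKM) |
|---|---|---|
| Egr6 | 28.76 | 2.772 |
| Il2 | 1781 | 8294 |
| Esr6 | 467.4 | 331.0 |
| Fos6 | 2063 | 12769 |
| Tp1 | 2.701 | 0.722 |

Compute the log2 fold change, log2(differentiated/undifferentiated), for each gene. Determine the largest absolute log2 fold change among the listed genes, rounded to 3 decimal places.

log2(2.772/28.76) = -3.375  (Egr6)
log2(8294/1781) = 2.219  (Il2)
log2(331.0/467.4) = -0.498  (Esr6)
log2(12769/2063) = 2.630  (Fos6)
log2(0.722/2.701) = -1.903  (Tp1)
The largest magnitude belongs to Egr6.

3.375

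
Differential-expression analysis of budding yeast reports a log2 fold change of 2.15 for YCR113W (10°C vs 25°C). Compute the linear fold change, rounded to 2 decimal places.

4.44

Fold change = 2^(2.15) = 4.438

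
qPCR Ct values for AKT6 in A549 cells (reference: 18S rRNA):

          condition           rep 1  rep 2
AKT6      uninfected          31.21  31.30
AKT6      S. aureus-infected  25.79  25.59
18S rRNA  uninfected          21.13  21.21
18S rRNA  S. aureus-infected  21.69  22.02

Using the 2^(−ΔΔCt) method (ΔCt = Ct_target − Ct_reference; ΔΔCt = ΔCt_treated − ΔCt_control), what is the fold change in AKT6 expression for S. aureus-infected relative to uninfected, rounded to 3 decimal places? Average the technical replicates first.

Mean Ct: AKT6 uninfected 31.255; AKT6 S. aureus-infected 25.690; 18S rRNA uninfected 21.170; 18S rRNA S. aureus-infected 21.855
ΔCt(uninfected) = 31.255 − 21.170 = 10.085
ΔCt(S. aureus-infected) = 25.690 − 21.855 = 3.835
ΔΔCt = 3.835 − 10.085 = -6.250
Fold change = 2^(−(-6.250)) = 2^6.250 = 76.1093

76.109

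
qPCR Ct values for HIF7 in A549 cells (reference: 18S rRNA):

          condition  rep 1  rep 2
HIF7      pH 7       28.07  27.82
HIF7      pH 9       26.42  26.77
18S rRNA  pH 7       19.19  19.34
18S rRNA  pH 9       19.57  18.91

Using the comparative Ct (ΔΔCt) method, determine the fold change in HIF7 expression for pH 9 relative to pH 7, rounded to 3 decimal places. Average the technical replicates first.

2.505

Mean Ct: HIF7 pH 7 27.945; HIF7 pH 9 26.595; 18S rRNA pH 7 19.265; 18S rRNA pH 9 19.240
ΔCt(pH 7) = 27.945 − 19.265 = 8.680
ΔCt(pH 9) = 26.595 − 19.240 = 7.355
ΔΔCt = 7.355 − 8.680 = -1.325
Fold change = 2^(−(-1.325)) = 2^1.325 = 2.5053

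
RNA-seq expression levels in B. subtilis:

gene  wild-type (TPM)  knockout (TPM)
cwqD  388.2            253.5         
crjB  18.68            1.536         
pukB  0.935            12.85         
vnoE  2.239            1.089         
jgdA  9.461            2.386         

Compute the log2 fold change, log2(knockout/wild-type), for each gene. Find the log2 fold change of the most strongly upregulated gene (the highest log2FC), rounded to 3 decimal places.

3.781

log2(253.5/388.2) = -0.615  (cwqD)
log2(1.536/18.68) = -3.604  (crjB)
log2(12.85/0.935) = 3.781  (pukB)
log2(1.089/2.239) = -1.040  (vnoE)
log2(2.386/9.461) = -1.987  (jgdA)
pukB is most strongly upregulated.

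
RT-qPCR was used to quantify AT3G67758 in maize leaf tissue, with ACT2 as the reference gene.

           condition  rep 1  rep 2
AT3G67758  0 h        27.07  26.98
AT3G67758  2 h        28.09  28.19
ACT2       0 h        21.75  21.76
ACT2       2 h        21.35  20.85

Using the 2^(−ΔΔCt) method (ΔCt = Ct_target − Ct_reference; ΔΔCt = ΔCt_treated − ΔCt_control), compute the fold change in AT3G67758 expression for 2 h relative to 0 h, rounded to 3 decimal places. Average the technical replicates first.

Mean Ct: AT3G67758 0 h 27.025; AT3G67758 2 h 28.140; ACT2 0 h 21.755; ACT2 2 h 21.100
ΔCt(0 h) = 27.025 − 21.755 = 5.270
ΔCt(2 h) = 28.140 − 21.100 = 7.040
ΔΔCt = 7.040 − 5.270 = 1.770
Fold change = 2^(−1.770) = 0.2932

0.293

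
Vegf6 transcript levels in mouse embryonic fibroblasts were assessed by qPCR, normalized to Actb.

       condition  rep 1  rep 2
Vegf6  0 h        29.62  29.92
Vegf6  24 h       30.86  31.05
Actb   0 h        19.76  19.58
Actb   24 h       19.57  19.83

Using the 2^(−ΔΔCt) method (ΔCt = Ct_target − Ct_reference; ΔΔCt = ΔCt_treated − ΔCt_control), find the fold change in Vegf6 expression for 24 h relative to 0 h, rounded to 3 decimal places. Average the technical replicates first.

0.449

Mean Ct: Vegf6 0 h 29.770; Vegf6 24 h 30.955; Actb 0 h 19.670; Actb 24 h 19.700
ΔCt(0 h) = 29.770 − 19.670 = 10.100
ΔCt(24 h) = 30.955 − 19.700 = 11.255
ΔΔCt = 11.255 − 10.100 = 1.155
Fold change = 2^(−1.155) = 0.4491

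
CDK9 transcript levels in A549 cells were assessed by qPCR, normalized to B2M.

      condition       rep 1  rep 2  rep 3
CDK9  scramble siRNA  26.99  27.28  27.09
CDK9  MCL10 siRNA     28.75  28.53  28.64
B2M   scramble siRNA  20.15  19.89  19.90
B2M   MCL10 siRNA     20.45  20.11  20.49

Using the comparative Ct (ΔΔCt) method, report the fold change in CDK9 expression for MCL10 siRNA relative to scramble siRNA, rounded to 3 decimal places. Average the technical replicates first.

0.451

Mean Ct: CDK9 scramble siRNA 27.120; CDK9 MCL10 siRNA 28.640; B2M scramble siRNA 19.980; B2M MCL10 siRNA 20.350
ΔCt(scramble siRNA) = 27.120 − 19.980 = 7.140
ΔCt(MCL10 siRNA) = 28.640 − 20.350 = 8.290
ΔΔCt = 8.290 − 7.140 = 1.150
Fold change = 2^(−1.150) = 0.4506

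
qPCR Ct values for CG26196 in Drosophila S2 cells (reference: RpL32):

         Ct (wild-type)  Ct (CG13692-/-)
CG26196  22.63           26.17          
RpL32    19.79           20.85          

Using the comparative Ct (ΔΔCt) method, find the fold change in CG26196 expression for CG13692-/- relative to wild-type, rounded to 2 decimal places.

0.18

ΔCt(wild-type) = 22.630 − 19.790 = 2.840
ΔCt(CG13692-/-) = 26.170 − 20.850 = 5.320
ΔΔCt = 5.320 − 2.840 = 2.480
Fold change = 2^(−2.480) = 0.179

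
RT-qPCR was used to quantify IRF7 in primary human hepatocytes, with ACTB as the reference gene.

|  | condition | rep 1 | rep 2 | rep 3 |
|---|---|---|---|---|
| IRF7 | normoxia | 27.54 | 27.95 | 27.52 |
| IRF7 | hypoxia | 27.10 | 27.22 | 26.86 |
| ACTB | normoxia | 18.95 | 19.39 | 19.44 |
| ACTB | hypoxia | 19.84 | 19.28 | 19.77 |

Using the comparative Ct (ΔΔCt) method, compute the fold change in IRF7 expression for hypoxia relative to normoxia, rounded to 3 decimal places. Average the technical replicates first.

Mean Ct: IRF7 normoxia 27.670; IRF7 hypoxia 27.060; ACTB normoxia 19.260; ACTB hypoxia 19.630
ΔCt(normoxia) = 27.670 − 19.260 = 8.410
ΔCt(hypoxia) = 27.060 − 19.630 = 7.430
ΔΔCt = 7.430 − 8.410 = -0.980
Fold change = 2^(−(-0.980)) = 2^0.980 = 1.9725

1.972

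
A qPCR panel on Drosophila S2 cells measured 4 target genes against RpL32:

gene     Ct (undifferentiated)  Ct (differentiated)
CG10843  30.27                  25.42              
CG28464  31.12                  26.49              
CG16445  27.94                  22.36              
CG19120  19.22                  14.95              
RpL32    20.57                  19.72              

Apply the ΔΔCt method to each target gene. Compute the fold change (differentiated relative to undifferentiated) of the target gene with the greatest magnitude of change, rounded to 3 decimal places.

CG10843: ΔΔCt = (25.42−19.72) − (30.27−20.57) = 5.70 − 9.70 = -4.00; fold change = 2^4.00 = 16.000
CG28464: ΔΔCt = (26.49−19.72) − (31.12−20.57) = 6.77 − 10.55 = -3.78; fold change = 2^3.78 = 13.737
CG16445: ΔΔCt = (22.36−19.72) − (27.94−20.57) = 2.64 − 7.37 = -4.73; fold change = 2^4.73 = 26.538
CG19120: ΔΔCt = (14.95−19.72) − (19.22−20.57) = -4.77 − (-1.35) = -3.42; fold change = 2^3.42 = 10.703
CG16445 has the largest |ΔΔCt| = 4.73.

26.538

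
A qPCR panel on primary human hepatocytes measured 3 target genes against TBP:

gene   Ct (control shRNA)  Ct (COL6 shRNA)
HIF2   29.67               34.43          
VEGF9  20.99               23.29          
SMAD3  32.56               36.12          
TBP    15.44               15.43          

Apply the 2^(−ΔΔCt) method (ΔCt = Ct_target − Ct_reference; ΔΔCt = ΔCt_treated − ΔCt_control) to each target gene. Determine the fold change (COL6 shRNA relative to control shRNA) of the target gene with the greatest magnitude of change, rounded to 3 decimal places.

HIF2: ΔΔCt = (34.43−15.43) − (29.67−15.44) = 19.00 − 14.23 = 4.77; fold change = 2^-4.77 = 0.037
VEGF9: ΔΔCt = (23.29−15.43) − (20.99−15.44) = 7.86 − 5.55 = 2.31; fold change = 2^-2.31 = 0.202
SMAD3: ΔΔCt = (36.12−15.43) − (32.56−15.44) = 20.69 − 17.12 = 3.57; fold change = 2^-3.57 = 0.084
HIF2 has the largest |ΔΔCt| = 4.77.

0.037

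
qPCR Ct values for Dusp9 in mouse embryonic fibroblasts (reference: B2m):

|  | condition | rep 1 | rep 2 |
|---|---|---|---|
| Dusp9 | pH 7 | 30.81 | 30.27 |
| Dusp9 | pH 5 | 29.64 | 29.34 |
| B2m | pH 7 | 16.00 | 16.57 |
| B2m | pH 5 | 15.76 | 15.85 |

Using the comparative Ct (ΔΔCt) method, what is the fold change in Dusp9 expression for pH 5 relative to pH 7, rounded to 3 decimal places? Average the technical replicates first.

1.485

Mean Ct: Dusp9 pH 7 30.540; Dusp9 pH 5 29.490; B2m pH 7 16.285; B2m pH 5 15.805
ΔCt(pH 7) = 30.540 − 16.285 = 14.255
ΔCt(pH 5) = 29.490 − 15.805 = 13.685
ΔΔCt = 13.685 − 14.255 = -0.570
Fold change = 2^(−(-0.570)) = 2^0.570 = 1.4845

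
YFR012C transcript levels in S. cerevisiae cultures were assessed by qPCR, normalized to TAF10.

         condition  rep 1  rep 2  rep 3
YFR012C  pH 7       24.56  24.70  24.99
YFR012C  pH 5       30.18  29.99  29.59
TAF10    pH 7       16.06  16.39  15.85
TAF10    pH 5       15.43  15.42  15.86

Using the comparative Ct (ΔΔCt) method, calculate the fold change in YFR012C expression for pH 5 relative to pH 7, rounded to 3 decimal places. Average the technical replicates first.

Mean Ct: YFR012C pH 7 24.750; YFR012C pH 5 29.920; TAF10 pH 7 16.100; TAF10 pH 5 15.570
ΔCt(pH 7) = 24.750 − 16.100 = 8.650
ΔCt(pH 5) = 29.920 − 15.570 = 14.350
ΔΔCt = 14.350 − 8.650 = 5.700
Fold change = 2^(−5.700) = 0.0192

0.019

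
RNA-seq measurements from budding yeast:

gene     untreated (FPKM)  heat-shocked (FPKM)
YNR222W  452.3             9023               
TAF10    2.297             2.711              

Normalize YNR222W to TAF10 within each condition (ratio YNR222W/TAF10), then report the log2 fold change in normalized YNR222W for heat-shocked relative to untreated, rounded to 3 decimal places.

YNR222W/TAF10 (untreated) = 452.3 / 2.297 = 196.91
YNR222W/TAF10 (heat-shocked) = 9023 / 2.711 = 3328.3
Fold change = 3328.3 / 196.91 = 16.9027
log2(16.9027) = 4.0792

4.079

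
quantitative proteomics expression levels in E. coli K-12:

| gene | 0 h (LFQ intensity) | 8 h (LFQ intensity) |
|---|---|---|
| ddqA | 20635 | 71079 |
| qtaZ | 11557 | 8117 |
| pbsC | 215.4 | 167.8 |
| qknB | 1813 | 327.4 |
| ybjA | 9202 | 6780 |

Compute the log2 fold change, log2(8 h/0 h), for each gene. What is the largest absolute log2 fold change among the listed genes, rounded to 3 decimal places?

log2(71079/20635) = 1.784  (ddqA)
log2(8117/11557) = -0.510  (qtaZ)
log2(167.8/215.4) = -0.360  (pbsC)
log2(327.4/1813) = -2.469  (qknB)
log2(6780/9202) = -0.441  (ybjA)
The largest magnitude belongs to qknB.

2.469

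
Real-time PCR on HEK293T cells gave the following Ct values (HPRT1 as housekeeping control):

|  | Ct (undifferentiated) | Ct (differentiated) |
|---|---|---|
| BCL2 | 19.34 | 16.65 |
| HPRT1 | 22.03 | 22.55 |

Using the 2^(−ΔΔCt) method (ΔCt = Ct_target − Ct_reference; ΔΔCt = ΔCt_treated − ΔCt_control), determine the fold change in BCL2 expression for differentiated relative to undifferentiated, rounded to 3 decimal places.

ΔCt(undifferentiated) = 19.340 − 22.030 = -2.690
ΔCt(differentiated) = 16.650 − 22.550 = -5.900
ΔΔCt = -5.900 − (-2.690) = -3.210
Fold change = 2^(−(-3.210)) = 2^3.210 = 9.2535

9.254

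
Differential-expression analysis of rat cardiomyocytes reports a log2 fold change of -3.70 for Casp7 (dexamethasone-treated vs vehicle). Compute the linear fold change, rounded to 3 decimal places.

0.077

Fold change = 2^(-3.70) = 0.0769
That is, Casp7 drops to 7.7% of the vehicle level.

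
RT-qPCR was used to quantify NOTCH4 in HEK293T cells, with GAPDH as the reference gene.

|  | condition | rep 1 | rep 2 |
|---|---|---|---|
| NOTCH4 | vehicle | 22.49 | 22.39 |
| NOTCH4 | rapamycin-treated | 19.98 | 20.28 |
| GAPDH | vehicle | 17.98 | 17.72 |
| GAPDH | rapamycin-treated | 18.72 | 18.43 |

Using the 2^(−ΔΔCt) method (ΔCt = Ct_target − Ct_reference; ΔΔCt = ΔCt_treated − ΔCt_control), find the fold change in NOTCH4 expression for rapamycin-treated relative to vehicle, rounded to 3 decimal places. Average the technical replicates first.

8.196

Mean Ct: NOTCH4 vehicle 22.440; NOTCH4 rapamycin-treated 20.130; GAPDH vehicle 17.850; GAPDH rapamycin-treated 18.575
ΔCt(vehicle) = 22.440 − 17.850 = 4.590
ΔCt(rapamycin-treated) = 20.130 − 18.575 = 1.555
ΔΔCt = 1.555 − 4.590 = -3.035
Fold change = 2^(−(-3.035)) = 2^3.035 = 8.1965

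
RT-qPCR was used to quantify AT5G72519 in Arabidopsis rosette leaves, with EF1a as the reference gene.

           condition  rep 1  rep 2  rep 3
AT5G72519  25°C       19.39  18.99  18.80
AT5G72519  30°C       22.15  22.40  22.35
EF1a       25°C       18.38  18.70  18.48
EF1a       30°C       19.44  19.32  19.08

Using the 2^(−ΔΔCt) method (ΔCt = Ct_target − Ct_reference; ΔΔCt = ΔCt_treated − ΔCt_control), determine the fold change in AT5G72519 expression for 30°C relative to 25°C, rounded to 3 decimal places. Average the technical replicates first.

0.179

Mean Ct: AT5G72519 25°C 19.060; AT5G72519 30°C 22.300; EF1a 25°C 18.520; EF1a 30°C 19.280
ΔCt(25°C) = 19.060 − 18.520 = 0.540
ΔCt(30°C) = 22.300 − 19.280 = 3.020
ΔΔCt = 3.020 − 0.540 = 2.480
Fold change = 2^(−2.480) = 0.1792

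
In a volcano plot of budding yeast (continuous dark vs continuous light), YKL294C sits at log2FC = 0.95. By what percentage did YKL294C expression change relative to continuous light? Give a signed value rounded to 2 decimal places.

Fold change = 2^(0.95) = 1.9319
Percent change = (FC − 1) × 100% = (1.9319 − 1) × 100 = 93.19%

93.19%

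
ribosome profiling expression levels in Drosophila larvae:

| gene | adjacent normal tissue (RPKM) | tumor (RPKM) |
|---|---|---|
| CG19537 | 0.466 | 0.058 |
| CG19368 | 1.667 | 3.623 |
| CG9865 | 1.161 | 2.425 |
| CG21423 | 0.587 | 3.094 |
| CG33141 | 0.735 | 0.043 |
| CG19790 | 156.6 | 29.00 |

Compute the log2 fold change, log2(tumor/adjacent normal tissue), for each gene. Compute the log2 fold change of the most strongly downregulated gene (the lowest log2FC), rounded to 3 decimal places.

log2(0.058/0.466) = -3.006  (CG19537)
log2(3.623/1.667) = 1.120  (CG19368)
log2(2.425/1.161) = 1.063  (CG9865)
log2(3.094/0.587) = 2.398  (CG21423)
log2(0.043/0.735) = -4.095  (CG33141)
log2(29.00/156.6) = -2.433  (CG19790)
CG33141 is most strongly downregulated.

-4.095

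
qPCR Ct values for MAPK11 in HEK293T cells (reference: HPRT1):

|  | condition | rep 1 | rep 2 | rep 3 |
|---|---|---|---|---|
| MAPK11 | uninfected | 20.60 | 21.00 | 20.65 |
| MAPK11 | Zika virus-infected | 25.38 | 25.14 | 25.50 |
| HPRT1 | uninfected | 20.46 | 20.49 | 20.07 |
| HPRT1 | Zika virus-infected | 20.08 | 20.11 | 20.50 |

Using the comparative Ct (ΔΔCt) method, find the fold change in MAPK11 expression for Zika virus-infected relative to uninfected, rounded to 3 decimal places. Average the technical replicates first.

Mean Ct: MAPK11 uninfected 20.750; MAPK11 Zika virus-infected 25.340; HPRT1 uninfected 20.340; HPRT1 Zika virus-infected 20.230
ΔCt(uninfected) = 20.750 − 20.340 = 0.410
ΔCt(Zika virus-infected) = 25.340 − 20.230 = 5.110
ΔΔCt = 5.110 − 0.410 = 4.700
Fold change = 2^(−4.700) = 0.0385

0.038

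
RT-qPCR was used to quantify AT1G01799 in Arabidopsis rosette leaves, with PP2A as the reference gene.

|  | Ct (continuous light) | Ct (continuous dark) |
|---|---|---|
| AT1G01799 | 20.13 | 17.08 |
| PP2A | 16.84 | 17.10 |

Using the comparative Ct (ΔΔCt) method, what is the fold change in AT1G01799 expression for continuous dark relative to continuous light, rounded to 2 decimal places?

9.92

ΔCt(continuous light) = 20.130 − 16.840 = 3.290
ΔCt(continuous dark) = 17.080 − 17.100 = -0.020
ΔΔCt = -0.020 − 3.290 = -3.310
Fold change = 2^(−(-3.310)) = 2^3.310 = 9.918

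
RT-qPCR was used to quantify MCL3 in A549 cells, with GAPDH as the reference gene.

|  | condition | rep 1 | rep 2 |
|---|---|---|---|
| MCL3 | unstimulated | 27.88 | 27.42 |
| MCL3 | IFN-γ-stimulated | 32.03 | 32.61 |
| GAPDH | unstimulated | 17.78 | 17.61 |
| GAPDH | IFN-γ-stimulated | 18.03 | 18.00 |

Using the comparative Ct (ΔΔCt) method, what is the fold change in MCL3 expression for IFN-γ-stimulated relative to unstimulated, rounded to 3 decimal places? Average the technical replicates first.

Mean Ct: MCL3 unstimulated 27.650; MCL3 IFN-γ-stimulated 32.320; GAPDH unstimulated 17.695; GAPDH IFN-γ-stimulated 18.015
ΔCt(unstimulated) = 27.650 − 17.695 = 9.955
ΔCt(IFN-γ-stimulated) = 32.320 − 18.015 = 14.305
ΔΔCt = 14.305 − 9.955 = 4.350
Fold change = 2^(−4.350) = 0.0490

0.049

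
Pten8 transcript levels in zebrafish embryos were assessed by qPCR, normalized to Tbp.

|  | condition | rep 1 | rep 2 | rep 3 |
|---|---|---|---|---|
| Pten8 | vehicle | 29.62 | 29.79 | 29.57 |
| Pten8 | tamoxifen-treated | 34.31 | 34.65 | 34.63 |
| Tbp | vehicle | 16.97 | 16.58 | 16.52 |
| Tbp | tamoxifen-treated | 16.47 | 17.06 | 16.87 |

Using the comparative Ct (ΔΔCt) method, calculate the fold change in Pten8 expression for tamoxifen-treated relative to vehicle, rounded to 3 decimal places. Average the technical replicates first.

Mean Ct: Pten8 vehicle 29.660; Pten8 tamoxifen-treated 34.530; Tbp vehicle 16.690; Tbp tamoxifen-treated 16.800
ΔCt(vehicle) = 29.660 − 16.690 = 12.970
ΔCt(tamoxifen-treated) = 34.530 − 16.800 = 17.730
ΔΔCt = 17.730 − 12.970 = 4.760
Fold change = 2^(−4.760) = 0.0369

0.037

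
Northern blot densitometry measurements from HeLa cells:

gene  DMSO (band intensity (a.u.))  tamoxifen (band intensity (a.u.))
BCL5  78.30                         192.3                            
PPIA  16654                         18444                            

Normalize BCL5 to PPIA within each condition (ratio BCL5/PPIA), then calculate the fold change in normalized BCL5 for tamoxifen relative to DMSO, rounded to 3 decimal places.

BCL5/PPIA (DMSO) = 78.30 / 16654 = 0.0047016
BCL5/PPIA (tamoxifen) = 192.3 / 18444 = 0.010426
Fold change = 0.010426 / 0.0047016 = 2.2176

2.218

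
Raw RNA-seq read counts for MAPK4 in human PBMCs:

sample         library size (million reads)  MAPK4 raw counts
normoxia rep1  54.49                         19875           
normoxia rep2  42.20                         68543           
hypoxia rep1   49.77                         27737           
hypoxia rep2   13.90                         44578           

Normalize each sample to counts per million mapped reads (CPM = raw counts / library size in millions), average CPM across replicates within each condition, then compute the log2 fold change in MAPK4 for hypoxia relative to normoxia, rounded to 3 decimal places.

0.920

CPM(normoxia rep1) = 19875 / 54.49 = 364.7458
CPM(normoxia rep2) = 68543 / 42.20 = 1624.2417
CPM(hypoxia rep1) = 27737 / 49.77 = 557.3036
CPM(hypoxia rep2) = 44578 / 13.90 = 3207.0504
mean CPM(normoxia) = 994.4938; mean CPM(hypoxia) = 1882.1770
Fold change = 1882.1770 / 994.4938 = 1.89260
log2(1.89260) = 0.9204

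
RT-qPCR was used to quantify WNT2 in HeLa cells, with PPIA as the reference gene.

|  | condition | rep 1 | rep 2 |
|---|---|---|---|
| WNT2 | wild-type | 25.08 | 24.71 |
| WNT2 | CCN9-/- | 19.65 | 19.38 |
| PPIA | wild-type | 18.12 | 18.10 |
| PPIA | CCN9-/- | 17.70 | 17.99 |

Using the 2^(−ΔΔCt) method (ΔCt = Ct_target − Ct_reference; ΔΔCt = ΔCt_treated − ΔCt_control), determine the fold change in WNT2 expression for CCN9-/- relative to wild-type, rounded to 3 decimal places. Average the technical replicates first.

34.655

Mean Ct: WNT2 wild-type 24.895; WNT2 CCN9-/- 19.515; PPIA wild-type 18.110; PPIA CCN9-/- 17.845
ΔCt(wild-type) = 24.895 − 18.110 = 6.785
ΔCt(CCN9-/-) = 19.515 − 17.845 = 1.670
ΔΔCt = 1.670 − 6.785 = -5.115
Fold change = 2^(−(-5.115)) = 2^5.115 = 34.6552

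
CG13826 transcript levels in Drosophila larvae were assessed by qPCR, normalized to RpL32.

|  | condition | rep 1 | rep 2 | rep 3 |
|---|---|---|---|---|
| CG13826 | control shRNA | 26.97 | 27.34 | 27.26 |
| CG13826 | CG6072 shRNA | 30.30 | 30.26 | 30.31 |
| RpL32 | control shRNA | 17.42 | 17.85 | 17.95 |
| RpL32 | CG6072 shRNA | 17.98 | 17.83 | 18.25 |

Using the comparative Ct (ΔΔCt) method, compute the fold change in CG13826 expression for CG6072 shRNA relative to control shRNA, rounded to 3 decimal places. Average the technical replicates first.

0.142

Mean Ct: CG13826 control shRNA 27.190; CG13826 CG6072 shRNA 30.290; RpL32 control shRNA 17.740; RpL32 CG6072 shRNA 18.020
ΔCt(control shRNA) = 27.190 − 17.740 = 9.450
ΔCt(CG6072 shRNA) = 30.290 − 18.020 = 12.270
ΔΔCt = 12.270 − 9.450 = 2.820
Fold change = 2^(−2.820) = 0.1416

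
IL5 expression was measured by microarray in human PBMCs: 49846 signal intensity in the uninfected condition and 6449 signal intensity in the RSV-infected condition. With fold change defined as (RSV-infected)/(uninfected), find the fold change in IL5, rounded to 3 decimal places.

Fold change = 6449 / 49846 = 0.1294
IL5 is downregulated.

0.129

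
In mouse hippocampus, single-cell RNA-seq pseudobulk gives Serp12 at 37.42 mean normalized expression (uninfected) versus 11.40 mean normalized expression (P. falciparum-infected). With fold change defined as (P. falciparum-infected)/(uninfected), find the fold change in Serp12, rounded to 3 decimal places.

0.305

Fold change = 11.40 / 37.42 = 0.3046
Serp12 is downregulated.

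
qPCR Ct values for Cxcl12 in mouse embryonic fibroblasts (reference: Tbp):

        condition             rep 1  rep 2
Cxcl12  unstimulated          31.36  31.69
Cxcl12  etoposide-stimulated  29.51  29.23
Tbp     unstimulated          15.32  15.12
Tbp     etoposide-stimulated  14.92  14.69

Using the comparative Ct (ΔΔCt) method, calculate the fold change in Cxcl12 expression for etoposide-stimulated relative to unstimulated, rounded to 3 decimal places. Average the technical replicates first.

Mean Ct: Cxcl12 unstimulated 31.525; Cxcl12 etoposide-stimulated 29.370; Tbp unstimulated 15.220; Tbp etoposide-stimulated 14.805
ΔCt(unstimulated) = 31.525 − 15.220 = 16.305
ΔCt(etoposide-stimulated) = 29.370 − 14.805 = 14.565
ΔΔCt = 14.565 − 16.305 = -1.740
Fold change = 2^(−(-1.740)) = 2^1.740 = 3.3404

3.340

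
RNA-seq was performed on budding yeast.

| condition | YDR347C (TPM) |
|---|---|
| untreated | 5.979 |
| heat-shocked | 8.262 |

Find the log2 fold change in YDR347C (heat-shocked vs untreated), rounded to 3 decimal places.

Fold change = 8.262 / 5.979 = 1.3818
log2(1.3818) = 0.4666

0.467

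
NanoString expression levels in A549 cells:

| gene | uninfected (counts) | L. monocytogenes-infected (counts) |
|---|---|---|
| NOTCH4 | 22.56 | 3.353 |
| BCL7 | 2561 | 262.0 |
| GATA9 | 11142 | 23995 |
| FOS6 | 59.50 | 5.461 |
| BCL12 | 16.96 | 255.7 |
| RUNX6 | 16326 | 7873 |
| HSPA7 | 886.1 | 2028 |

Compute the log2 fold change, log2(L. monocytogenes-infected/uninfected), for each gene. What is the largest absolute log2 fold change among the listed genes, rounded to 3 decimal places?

log2(3.353/22.56) = -2.750  (NOTCH4)
log2(262.0/2561) = -3.289  (BCL7)
log2(23995/11142) = 1.107  (GATA9)
log2(5.461/59.50) = -3.446  (FOS6)
log2(255.7/16.96) = 3.914  (BCL12)
log2(7873/16326) = -1.052  (RUNX6)
log2(2028/886.1) = 1.195  (HSPA7)
The largest magnitude belongs to BCL12.

3.914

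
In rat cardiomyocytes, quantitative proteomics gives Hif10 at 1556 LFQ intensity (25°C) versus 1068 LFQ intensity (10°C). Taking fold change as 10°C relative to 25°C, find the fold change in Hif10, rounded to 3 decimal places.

Fold change = 1068 / 1556 = 0.6864
Hif10 is downregulated.

0.686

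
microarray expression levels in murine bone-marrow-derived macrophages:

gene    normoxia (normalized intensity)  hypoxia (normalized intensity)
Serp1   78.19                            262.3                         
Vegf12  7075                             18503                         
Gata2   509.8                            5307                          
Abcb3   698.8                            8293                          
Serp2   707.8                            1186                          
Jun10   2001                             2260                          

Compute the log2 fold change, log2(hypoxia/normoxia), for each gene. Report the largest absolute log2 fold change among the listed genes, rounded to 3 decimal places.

log2(262.3/78.19) = 1.746  (Serp1)
log2(18503/7075) = 1.387  (Vegf12)
log2(5307/509.8) = 3.380  (Gata2)
log2(8293/698.8) = 3.569  (Abcb3)
log2(1186/707.8) = 0.745  (Serp2)
log2(2260/2001) = 0.176  (Jun10)
The largest magnitude belongs to Abcb3.

3.569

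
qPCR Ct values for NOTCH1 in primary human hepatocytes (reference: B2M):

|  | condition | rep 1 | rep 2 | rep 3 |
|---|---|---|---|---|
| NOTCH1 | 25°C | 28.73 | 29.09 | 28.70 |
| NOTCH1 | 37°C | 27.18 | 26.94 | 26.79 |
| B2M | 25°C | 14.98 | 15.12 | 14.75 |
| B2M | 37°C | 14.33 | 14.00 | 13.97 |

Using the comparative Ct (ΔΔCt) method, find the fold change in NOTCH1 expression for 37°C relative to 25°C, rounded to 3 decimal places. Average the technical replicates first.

Mean Ct: NOTCH1 25°C 28.840; NOTCH1 37°C 26.970; B2M 25°C 14.950; B2M 37°C 14.100
ΔCt(25°C) = 28.840 − 14.950 = 13.890
ΔCt(37°C) = 26.970 − 14.100 = 12.870
ΔΔCt = 12.870 − 13.890 = -1.020
Fold change = 2^(−(-1.020)) = 2^1.020 = 2.0279

2.028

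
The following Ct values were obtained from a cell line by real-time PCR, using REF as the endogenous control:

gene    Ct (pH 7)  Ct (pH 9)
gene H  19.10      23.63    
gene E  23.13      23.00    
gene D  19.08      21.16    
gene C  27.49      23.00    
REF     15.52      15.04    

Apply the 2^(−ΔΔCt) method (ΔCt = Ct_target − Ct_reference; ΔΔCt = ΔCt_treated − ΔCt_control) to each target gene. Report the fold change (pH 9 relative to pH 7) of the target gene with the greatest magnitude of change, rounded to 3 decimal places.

gene H: ΔΔCt = (23.63−15.04) − (19.10−15.52) = 8.59 − 3.58 = 5.01; fold change = 2^-5.01 = 0.031
gene E: ΔΔCt = (23.00−15.04) − (23.13−15.52) = 7.96 − 7.61 = 0.35; fold change = 2^-0.35 = 0.785
gene D: ΔΔCt = (21.16−15.04) − (19.08−15.52) = 6.12 − 3.56 = 2.56; fold change = 2^-2.56 = 0.170
gene C: ΔΔCt = (23.00−15.04) − (27.49−15.52) = 7.96 − 11.97 = -4.01; fold change = 2^4.01 = 16.111
gene H has the largest |ΔΔCt| = 5.01.

0.031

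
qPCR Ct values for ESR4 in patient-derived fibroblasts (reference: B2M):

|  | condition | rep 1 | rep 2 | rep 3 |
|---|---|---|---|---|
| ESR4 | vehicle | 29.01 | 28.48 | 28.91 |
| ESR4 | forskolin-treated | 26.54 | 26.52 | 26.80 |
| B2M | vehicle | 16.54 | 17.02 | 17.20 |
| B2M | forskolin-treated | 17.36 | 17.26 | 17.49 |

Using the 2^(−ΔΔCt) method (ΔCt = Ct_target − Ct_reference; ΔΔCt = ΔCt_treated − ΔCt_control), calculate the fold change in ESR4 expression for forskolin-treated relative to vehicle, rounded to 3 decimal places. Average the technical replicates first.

6.190

Mean Ct: ESR4 vehicle 28.800; ESR4 forskolin-treated 26.620; B2M vehicle 16.920; B2M forskolin-treated 17.370
ΔCt(vehicle) = 28.800 − 16.920 = 11.880
ΔCt(forskolin-treated) = 26.620 − 17.370 = 9.250
ΔΔCt = 9.250 − 11.880 = -2.630
Fold change = 2^(−(-2.630)) = 2^2.630 = 6.1903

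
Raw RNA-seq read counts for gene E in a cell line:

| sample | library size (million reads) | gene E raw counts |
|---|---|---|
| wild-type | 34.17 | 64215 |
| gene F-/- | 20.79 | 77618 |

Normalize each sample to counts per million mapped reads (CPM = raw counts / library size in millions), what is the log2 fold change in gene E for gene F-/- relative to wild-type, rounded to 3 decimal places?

CPM(wild-type) = 64215 / 34.17 = 1879.2801
CPM(gene F-/-) = 77618 / 20.79 = 3733.4295
Fold change = 3733.4295 / 1879.2801 = 1.98663
log2(1.98663) = 0.9903

0.990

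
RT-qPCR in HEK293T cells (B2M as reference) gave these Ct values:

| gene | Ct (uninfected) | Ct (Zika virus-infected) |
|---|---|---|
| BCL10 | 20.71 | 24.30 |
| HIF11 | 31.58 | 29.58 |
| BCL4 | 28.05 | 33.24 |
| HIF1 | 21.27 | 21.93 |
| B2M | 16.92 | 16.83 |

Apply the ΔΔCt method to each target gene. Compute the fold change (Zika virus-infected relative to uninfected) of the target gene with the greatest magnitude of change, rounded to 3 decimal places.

0.026

BCL10: ΔΔCt = (24.30−16.83) − (20.71−16.92) = 7.47 − 3.79 = 3.68; fold change = 2^-3.68 = 0.078
HIF11: ΔΔCt = (29.58−16.83) − (31.58−16.92) = 12.75 − 14.66 = -1.91; fold change = 2^1.91 = 3.758
BCL4: ΔΔCt = (33.24−16.83) − (28.05−16.92) = 16.41 − 11.13 = 5.28; fold change = 2^-5.28 = 0.026
HIF1: ΔΔCt = (21.93−16.83) − (21.27−16.92) = 5.10 − 4.35 = 0.75; fold change = 2^-0.75 = 0.595
BCL4 has the largest |ΔΔCt| = 5.28.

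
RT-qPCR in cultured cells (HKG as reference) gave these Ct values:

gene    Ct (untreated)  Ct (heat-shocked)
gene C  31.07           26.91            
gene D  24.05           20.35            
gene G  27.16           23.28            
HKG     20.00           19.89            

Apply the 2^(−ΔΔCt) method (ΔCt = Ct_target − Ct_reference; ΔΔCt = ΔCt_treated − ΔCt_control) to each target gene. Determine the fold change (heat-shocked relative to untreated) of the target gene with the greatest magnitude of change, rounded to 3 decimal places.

16.564

gene C: ΔΔCt = (26.91−19.89) − (31.07−20.00) = 7.02 − 11.07 = -4.05; fold change = 2^4.05 = 16.564
gene D: ΔΔCt = (20.35−19.89) − (24.05−20.00) = 0.46 − 4.05 = -3.59; fold change = 2^3.59 = 12.042
gene G: ΔΔCt = (23.28−19.89) − (27.16−20.00) = 3.39 − 7.16 = -3.77; fold change = 2^3.77 = 13.642
gene C has the largest |ΔΔCt| = 4.05.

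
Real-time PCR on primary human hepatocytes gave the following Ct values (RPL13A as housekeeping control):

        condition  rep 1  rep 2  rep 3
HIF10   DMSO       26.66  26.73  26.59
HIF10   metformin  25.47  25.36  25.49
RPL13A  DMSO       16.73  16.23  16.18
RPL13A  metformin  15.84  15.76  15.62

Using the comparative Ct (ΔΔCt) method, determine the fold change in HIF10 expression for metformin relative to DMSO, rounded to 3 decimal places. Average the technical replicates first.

1.495

Mean Ct: HIF10 DMSO 26.660; HIF10 metformin 25.440; RPL13A DMSO 16.380; RPL13A metformin 15.740
ΔCt(DMSO) = 26.660 − 16.380 = 10.280
ΔCt(metformin) = 25.440 − 15.740 = 9.700
ΔΔCt = 9.700 − 10.280 = -0.580
Fold change = 2^(−(-0.580)) = 2^0.580 = 1.4948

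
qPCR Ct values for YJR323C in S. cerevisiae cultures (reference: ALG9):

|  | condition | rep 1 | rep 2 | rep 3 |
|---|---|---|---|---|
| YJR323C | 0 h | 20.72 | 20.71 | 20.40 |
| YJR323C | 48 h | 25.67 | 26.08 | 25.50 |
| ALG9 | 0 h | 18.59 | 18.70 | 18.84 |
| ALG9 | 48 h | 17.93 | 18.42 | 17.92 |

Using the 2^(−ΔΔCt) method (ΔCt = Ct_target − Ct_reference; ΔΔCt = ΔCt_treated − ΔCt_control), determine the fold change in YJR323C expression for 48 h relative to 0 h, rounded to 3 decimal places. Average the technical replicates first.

0.018

Mean Ct: YJR323C 0 h 20.610; YJR323C 48 h 25.750; ALG9 0 h 18.710; ALG9 48 h 18.090
ΔCt(0 h) = 20.610 − 18.710 = 1.900
ΔCt(48 h) = 25.750 − 18.090 = 7.660
ΔΔCt = 7.660 − 1.900 = 5.760
Fold change = 2^(−5.760) = 0.0185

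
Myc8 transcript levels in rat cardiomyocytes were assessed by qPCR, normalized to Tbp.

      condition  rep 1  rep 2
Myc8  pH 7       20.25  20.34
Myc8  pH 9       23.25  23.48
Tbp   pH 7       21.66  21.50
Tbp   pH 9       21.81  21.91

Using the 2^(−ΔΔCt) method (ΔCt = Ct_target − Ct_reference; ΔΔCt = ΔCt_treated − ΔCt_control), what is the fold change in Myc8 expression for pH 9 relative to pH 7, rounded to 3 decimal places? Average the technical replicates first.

Mean Ct: Myc8 pH 7 20.295; Myc8 pH 9 23.365; Tbp pH 7 21.580; Tbp pH 9 21.860
ΔCt(pH 7) = 20.295 − 21.580 = -1.285
ΔCt(pH 9) = 23.365 − 21.860 = 1.505
ΔΔCt = 1.505 − (-1.285) = 2.790
Fold change = 2^(−2.790) = 0.1446

0.145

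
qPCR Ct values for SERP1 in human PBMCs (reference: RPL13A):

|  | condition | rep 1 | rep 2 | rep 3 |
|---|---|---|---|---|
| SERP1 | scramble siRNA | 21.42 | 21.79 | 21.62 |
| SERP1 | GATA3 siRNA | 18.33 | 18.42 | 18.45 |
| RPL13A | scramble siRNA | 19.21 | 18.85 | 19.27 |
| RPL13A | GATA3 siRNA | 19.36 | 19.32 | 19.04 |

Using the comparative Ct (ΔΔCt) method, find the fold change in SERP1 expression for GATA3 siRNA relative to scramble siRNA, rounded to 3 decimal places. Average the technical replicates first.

Mean Ct: SERP1 scramble siRNA 21.610; SERP1 GATA3 siRNA 18.400; RPL13A scramble siRNA 19.110; RPL13A GATA3 siRNA 19.240
ΔCt(scramble siRNA) = 21.610 − 19.110 = 2.500
ΔCt(GATA3 siRNA) = 18.400 − 19.240 = -0.840
ΔΔCt = -0.840 − 2.500 = -3.340
Fold change = 2^(−(-3.340)) = 2^3.340 = 10.1261

10.126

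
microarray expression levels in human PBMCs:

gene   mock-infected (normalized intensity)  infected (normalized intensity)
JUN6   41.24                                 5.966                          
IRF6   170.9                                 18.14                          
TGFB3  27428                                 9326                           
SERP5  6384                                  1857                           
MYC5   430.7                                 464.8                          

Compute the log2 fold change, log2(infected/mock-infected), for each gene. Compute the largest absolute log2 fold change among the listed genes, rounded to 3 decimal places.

log2(5.966/41.24) = -2.789  (JUN6)
log2(18.14/170.9) = -3.236  (IRF6)
log2(9326/27428) = -1.556  (TGFB3)
log2(1857/6384) = -1.781  (SERP5)
log2(464.8/430.7) = 0.110  (MYC5)
The largest magnitude belongs to IRF6.

3.236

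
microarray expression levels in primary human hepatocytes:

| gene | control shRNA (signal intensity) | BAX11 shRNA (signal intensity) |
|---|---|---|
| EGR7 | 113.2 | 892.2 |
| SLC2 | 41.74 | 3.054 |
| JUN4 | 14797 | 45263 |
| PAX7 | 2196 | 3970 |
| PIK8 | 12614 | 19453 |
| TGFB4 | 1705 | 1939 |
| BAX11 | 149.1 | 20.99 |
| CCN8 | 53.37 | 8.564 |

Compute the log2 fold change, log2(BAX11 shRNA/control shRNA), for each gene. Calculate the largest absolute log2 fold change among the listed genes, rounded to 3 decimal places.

log2(892.2/113.2) = 2.978  (EGR7)
log2(3.054/41.74) = -3.773  (SLC2)
log2(45263/14797) = 1.613  (JUN4)
log2(3970/2196) = 0.854  (PAX7)
log2(19453/12614) = 0.625  (PIK8)
log2(1939/1705) = 0.186  (TGFB4)
log2(20.99/149.1) = -2.829  (BAX11)
log2(8.564/53.37) = -2.640  (CCN8)
The largest magnitude belongs to SLC2.

3.773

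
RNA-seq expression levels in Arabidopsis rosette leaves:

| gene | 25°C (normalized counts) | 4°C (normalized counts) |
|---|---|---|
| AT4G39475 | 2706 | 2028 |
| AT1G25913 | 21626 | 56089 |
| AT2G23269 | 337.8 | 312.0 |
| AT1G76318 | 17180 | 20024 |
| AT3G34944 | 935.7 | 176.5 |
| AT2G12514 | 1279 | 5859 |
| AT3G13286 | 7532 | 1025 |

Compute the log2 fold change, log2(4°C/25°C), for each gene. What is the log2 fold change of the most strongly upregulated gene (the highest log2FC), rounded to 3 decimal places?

2.196

log2(2028/2706) = -0.416  (AT4G39475)
log2(56089/21626) = 1.375  (AT1G25913)
log2(312.0/337.8) = -0.115  (AT2G23269)
log2(20024/17180) = 0.221  (AT1G76318)
log2(176.5/935.7) = -2.406  (AT3G34944)
log2(5859/1279) = 2.196  (AT2G12514)
log2(1025/7532) = -2.877  (AT3G13286)
AT2G12514 is most strongly upregulated.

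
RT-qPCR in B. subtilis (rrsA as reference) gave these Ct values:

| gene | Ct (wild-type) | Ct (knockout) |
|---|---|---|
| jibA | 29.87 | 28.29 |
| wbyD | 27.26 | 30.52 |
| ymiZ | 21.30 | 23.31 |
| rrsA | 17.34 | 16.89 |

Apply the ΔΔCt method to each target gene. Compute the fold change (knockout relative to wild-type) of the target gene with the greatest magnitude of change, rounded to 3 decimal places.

jibA: ΔΔCt = (28.29−16.89) − (29.87−17.34) = 11.40 − 12.53 = -1.13; fold change = 2^1.13 = 2.189
wbyD: ΔΔCt = (30.52−16.89) − (27.26−17.34) = 13.63 − 9.92 = 3.71; fold change = 2^-3.71 = 0.076
ymiZ: ΔΔCt = (23.31−16.89) − (21.30−17.34) = 6.42 − 3.96 = 2.46; fold change = 2^-2.46 = 0.182
wbyD has the largest |ΔΔCt| = 3.71.

0.076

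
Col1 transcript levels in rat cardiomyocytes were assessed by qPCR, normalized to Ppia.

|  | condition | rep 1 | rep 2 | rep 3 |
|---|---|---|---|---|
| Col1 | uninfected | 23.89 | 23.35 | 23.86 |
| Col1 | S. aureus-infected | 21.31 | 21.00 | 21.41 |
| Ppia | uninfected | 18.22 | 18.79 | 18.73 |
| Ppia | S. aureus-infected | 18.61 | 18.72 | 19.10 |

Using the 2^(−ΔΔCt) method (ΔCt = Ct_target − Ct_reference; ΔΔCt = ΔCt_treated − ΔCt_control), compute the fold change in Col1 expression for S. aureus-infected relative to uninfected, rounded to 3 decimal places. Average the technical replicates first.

Mean Ct: Col1 uninfected 23.700; Col1 S. aureus-infected 21.240; Ppia uninfected 18.580; Ppia S. aureus-infected 18.810
ΔCt(uninfected) = 23.700 − 18.580 = 5.120
ΔCt(S. aureus-infected) = 21.240 − 18.810 = 2.430
ΔΔCt = 2.430 − 5.120 = -2.690
Fold change = 2^(−(-2.690)) = 2^2.690 = 6.4531

6.453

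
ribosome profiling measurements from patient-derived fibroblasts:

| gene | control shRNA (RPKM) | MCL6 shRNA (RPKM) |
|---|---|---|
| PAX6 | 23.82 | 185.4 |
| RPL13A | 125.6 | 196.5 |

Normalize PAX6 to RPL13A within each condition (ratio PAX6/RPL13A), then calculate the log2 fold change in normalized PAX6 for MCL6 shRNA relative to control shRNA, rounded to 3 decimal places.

2.315

PAX6/RPL13A (control shRNA) = 23.82 / 125.6 = 0.18965
PAX6/RPL13A (MCL6 shRNA) = 185.4 / 196.5 = 0.94351
Fold change = 0.94351 / 0.18965 = 4.9750
log2(4.9750) = 2.3147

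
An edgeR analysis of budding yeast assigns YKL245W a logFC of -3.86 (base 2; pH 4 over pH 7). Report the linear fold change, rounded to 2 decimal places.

0.07

Fold change = 2^(-3.86) = 0.069
That is, YKL245W drops to 6.9% of the pH 7 level.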